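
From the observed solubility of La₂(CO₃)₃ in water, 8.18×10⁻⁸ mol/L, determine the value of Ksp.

La₂(CO₃)₃(s) ⇌ 2 La³⁺(aq) + 3 CO₃²⁻(aq)
With molar solubility s: [La³⁺] = 2s, [CO₃²⁻] = 3s.
Ksp = [La³⁺]^2[CO₃²⁻]^3 = (2s)^2 · (3s)^3 = 108s^5
Ksp = 108 × (8.18×10⁻⁸)^5 = 3.96×10⁻³⁴

Ksp = 3.96×10⁻³⁴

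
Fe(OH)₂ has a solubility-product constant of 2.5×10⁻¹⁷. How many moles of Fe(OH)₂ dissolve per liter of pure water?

1.8×10⁻⁶ M

Fe(OH)₂(s) ⇌ Fe²⁺(aq) + 2 OH⁻(aq)
For each mole of Fe(OH)₂ that dissolves per liter, [Fe²⁺] = s and [OH⁻] = 2s; let s denote this solubility.
Ksp = [Fe²⁺][OH⁻]^2 = s · (2s)^2 = 4s^3
4s^3 = 2.5×10⁻¹⁷  ⇒  s^3 = 6.3×10⁻¹⁸
s = (6.3×10⁻¹⁸)^(1/3) = 1.8×10⁻⁶ mol/L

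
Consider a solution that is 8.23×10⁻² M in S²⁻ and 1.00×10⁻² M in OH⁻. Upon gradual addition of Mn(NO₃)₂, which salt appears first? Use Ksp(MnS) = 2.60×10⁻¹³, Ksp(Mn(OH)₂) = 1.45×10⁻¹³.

MnS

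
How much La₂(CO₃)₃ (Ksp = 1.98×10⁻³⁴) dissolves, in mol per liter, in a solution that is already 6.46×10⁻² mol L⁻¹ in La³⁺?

1.21×10⁻¹¹ M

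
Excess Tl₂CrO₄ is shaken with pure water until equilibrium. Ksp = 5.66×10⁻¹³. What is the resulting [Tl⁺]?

Tl₂CrO₄(s) ⇌ 2 Tl⁺(aq) + CrO₄²⁻(aq)
With molar solubility s: [Tl⁺] = 2s, [CrO₄²⁻] = s.
Ksp = [Tl⁺]^2[CrO₄²⁻] = (2s)^2 · s = 4s^3 = 5.66×10⁻¹³
s = 5.21×10⁻⁵ mol/L
[Tl⁺] = 2s = 1.04×10⁻⁴ mol/L

1.04×10⁻⁴ M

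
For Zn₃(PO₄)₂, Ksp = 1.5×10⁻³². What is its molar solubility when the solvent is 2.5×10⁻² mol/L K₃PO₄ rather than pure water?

9.6×10⁻¹¹ M

Zn₃(PO₄)₂(s) ⇌ 3 Zn²⁺(aq) + 2 PO₄³⁻(aq)
The solution already contains PO₄³⁻ at 2.5×10⁻² mol/L. Let s be the molar solubility of Zn₃(PO₄)₂.
[PO₄³⁻] ≈ 2.5×10⁻² mol/L (common ion dominates); [Zn²⁺] = 3s.
Ksp = [Zn²⁺]^3[PO₄³⁻]^2 = (3s)^3(2.5×10⁻²)^2
(3s)^3 = 1.5×10⁻³² / (2.5×10⁻²)^2 = 2.4×10⁻²⁹
s = 9.6×10⁻¹¹ mol/L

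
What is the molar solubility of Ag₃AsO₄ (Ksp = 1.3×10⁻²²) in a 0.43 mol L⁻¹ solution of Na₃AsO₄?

Ag₃AsO₄(s) ⇌ 3 Ag⁺(aq) + AsO₄³⁻(aq)
The solution already contains AsO₄³⁻ at 0.43 mol L⁻¹. Let s be the molar solubility of Ag₃AsO₄.
[AsO₄³⁻] ≈ 0.43 mol L⁻¹ (common ion dominates); [Ag⁺] = 3s.
Ksp = [Ag⁺]^3[AsO₄³⁻] = (3s)^3(0.43)
(3s)^3 = 1.3×10⁻²² / (0.43) = 3.0×10⁻²²
s = 2.2×10⁻⁸ mol L⁻¹

2.2×10⁻⁸ M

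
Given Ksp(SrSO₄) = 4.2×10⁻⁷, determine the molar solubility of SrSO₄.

6.5×10⁻⁴ M

SrSO₄(s) ⇌ Sr²⁺(aq) + SO₄²⁻(aq)
If s mol/L of SrSO₄ dissolves, [Sr²⁺] = s and [SO₄²⁻] = s.
Ksp = [Sr²⁺][SO₄²⁻] = s · s = s^2
s^2 = 4.2×10⁻⁷
Taking the 2nd root, s = 6.5×10⁻⁴ mol/L.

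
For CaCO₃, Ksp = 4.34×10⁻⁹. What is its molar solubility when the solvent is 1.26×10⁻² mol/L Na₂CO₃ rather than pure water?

3.44×10⁻⁷ M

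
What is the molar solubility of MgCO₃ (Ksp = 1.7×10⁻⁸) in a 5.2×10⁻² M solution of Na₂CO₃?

3.3×10⁻⁷ M

MgCO₃(s) ⇌ Mg²⁺(aq) + CO₃²⁻(aq)
With CO₃²⁻ already at 5.2×10⁻² M and s small, take [CO₃²⁻] ≈ 5.2×10⁻² M and [Mg²⁺] = s.
Ksp = [Mg²⁺][CO₃²⁻] = s(5.2×10⁻²)
s = 1.7×10⁻⁸ / (5.2×10⁻²) = 3.3×10⁻⁷
s = 3.3×10⁻⁷ M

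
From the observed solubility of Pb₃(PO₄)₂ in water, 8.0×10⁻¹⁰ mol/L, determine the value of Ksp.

Ksp = 3.5×10⁻⁴⁴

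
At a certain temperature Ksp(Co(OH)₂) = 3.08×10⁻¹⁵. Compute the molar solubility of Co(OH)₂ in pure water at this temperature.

Co(OH)₂(s) ⇌ Co²⁺(aq) + 2 OH⁻(aq)
Call the molar solubility s, so that [Co²⁺] = s and [OH⁻] = 2s.
Ksp = [Co²⁺][OH⁻]^2 = s · (2s)^2 = 4s^3
4s^3 = 3.08×10⁻¹⁵  ⇒  s^3 = 7.70×10⁻¹⁶
Taking the 3rd root, s = 9.17×10⁻⁶ mol/L.

9.17×10⁻⁶ M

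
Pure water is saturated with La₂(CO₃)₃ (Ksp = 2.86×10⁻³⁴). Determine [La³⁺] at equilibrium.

1.53×10⁻⁷ M

La₂(CO₃)₃(s) ⇌ 2 La³⁺(aq) + 3 CO₃²⁻(aq)
With molar solubility s: [La³⁺] = 2s, [CO₃²⁻] = 3s.
Ksp = [La³⁺]^2[CO₃²⁻]^3 = (2s)^2 · (3s)^3 = 108s^5 = 2.86×10⁻³⁴
s = 7.67×10⁻⁸ M
[La³⁺] = 2s = 1.53×10⁻⁷ M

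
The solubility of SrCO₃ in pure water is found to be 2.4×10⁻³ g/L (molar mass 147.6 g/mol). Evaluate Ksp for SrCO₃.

Ksp = 2.6×10⁻¹⁰

Convert to molarity: s = 2.4×10⁻³ / 147.6 = 1.626×10⁻⁵ mol/L
SrCO₃(s) ⇌ Sr²⁺(aq) + CO₃²⁻(aq)
For each mole of SrCO₃ that dissolves per liter, [Sr²⁺] = s and [CO₃²⁻] = s; let s denote this solubility.
Ksp = [Sr²⁺][CO₃²⁻] = s · s = s^2
Ksp = (1.626×10⁻⁵)^2 = 2.6×10⁻¹⁰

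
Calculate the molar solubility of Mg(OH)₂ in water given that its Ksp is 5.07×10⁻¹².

Mg(OH)₂(s) ⇌ Mg²⁺(aq) + 2 OH⁻(aq)
Call the molar solubility s, so that [Mg²⁺] = s and [OH⁻] = 2s.
Ksp = [Mg²⁺][OH⁻]^2 = s · (2s)^2 = 4s^3
4s^3 = 5.07×10⁻¹²  ⇒  s^3 = 1.27×10⁻¹²
s = 1.08×10⁻⁴ mol/L

1.08×10⁻⁴ M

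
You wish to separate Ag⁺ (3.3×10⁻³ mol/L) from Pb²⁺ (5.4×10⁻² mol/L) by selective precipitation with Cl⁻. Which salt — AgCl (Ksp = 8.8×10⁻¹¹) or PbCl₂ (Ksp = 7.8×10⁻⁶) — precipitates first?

A salt starts to precipitate once the ion product Q reaches its Ksp.
For AgCl: [Cl⁻] = (Ksp/[Ag⁺]) = 2.7×10⁻⁸ mol/L
For PbCl₂: [Cl⁻] = (Ksp/[Pb²⁺])^(1/2) = 1.2×10⁻² mol/L
The smaller threshold [Cl⁻] is reached first, so AgCl precipitates first.

AgCl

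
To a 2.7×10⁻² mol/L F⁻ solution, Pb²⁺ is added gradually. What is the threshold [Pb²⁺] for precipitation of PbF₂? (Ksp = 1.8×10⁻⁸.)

2.5×10⁻⁵ M

Precipitation of each salt begins when its ion product equals Ksp.
PbF₂(s) ⇌ Pb²⁺(aq) + 2 F⁻(aq)
Ksp = [Pb²⁺][F⁻]^2 = [Pb²⁺](2.7×10⁻²)^2
[Pb²⁺] = 1.8×10⁻⁸ / (2.7×10⁻²)^2 = 2.5×10⁻⁵
[Pb²⁺] = 2.5×10⁻⁵ mol/L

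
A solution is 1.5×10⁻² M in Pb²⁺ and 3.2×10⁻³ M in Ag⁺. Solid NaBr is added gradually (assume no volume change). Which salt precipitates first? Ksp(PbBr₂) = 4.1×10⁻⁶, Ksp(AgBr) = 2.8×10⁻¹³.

AgBr

A salt starts to precipitate once the ion product Q reaches its Ksp.
For PbBr₂: [Br⁻] = (Ksp/[Pb²⁺])^(1/2) = 1.7×10⁻² M
For AgBr: [Br⁻] = (Ksp/[Ag⁺]) = 8.8×10⁻¹¹ M
The smaller threshold [Br⁻] is reached first, so AgBr precipitates first.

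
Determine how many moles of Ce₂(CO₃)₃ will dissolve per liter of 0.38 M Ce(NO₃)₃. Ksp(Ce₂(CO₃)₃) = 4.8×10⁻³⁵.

Ce₂(CO₃)₃(s) ⇌ 2 Ce³⁺(aq) + 3 CO₃²⁻(aq)
Ce³⁺ is already present at 0.38 M. If s mol/L of Ce₂(CO₃)₃ dissolves, [CO₃²⁻] = 3s while [Ce³⁺] ≈ 0.38 M.
Ksp = [Ce³⁺]^2[CO₃²⁻]^3 = (0.38)^2(3s)^3
(3s)^3 = 4.8×10⁻³⁵ / (0.38)^2 = 3.3×10⁻³⁴
s = 2.3×10⁻¹² M

2.3×10⁻¹² M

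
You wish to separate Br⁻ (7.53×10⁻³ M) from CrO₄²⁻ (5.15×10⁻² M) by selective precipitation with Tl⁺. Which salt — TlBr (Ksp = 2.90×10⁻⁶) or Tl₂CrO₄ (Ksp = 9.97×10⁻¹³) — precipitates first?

Tl₂CrO₄

Each salt precipitates once Q = Ksp for that salt.
For TlBr: [Tl⁺] = (Ksp/[Br⁻]) = 3.85×10⁻⁴ M
For Tl₂CrO₄: [Tl⁺] = (Ksp/[CrO₄²⁻])^(1/2) = 4.40×10⁻⁶ M
Since Tl₂CrO₄ needs less Tl⁺ to reach saturation, it precipitates first.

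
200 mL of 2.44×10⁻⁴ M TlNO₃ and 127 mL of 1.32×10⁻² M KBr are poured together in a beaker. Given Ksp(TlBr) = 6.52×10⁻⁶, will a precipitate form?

No

After mixing, V = 200 mL + 127 mL = 327 mL.
[Tl⁺] = (2.44×10⁻⁴)(200)/327 = 1.49×10⁻⁴ M
[Br⁻] = (1.32×10⁻²)(127)/327 = 5.13×10⁻³ M
Q = [Tl⁺][Br⁻] = 7.65×10⁻⁷
Since Q (7.65×10⁻⁷) is less than Ksp (6.52×10⁻⁶), no TlBr precipitates.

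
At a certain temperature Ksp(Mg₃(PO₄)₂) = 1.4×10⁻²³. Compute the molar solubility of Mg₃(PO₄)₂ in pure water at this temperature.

Mg₃(PO₄)₂(s) ⇌ 3 Mg²⁺(aq) + 2 PO₄³⁻(aq)
If s mol/L of Mg₃(PO₄)₂ dissolves, [Mg²⁺] = 3s and [PO₄³⁻] = 2s.
Ksp = [Mg²⁺]^3[PO₄³⁻]^2 = (3s)^3 · (2s)^2 = 108s^5
108s^5 = 1.4×10⁻²³  ⇒  s^5 = 1.3×10⁻²⁵
Taking the 5th root, s = 1.1×10⁻⁵ mol/L.

1.1×10⁻⁵ M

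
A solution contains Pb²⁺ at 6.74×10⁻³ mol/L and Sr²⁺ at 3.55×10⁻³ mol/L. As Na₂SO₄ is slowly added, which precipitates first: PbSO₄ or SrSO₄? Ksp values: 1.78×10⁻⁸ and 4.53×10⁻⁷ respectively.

PbSO₄

Precipitation of each salt begins when its ion product equals Ksp.
For PbSO₄: [SO₄²⁻] = (Ksp/[Pb²⁺]) = 2.64×10⁻⁶ mol/L
For SrSO₄: [SO₄²⁻] = (Ksp/[Sr²⁺]) = 1.28×10⁻⁴ mol/L
PbSO₄ requires the lower [SO₄²⁻], so it precipitates first.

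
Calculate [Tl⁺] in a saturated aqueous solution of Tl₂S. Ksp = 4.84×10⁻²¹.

2.13×10⁻⁷ M

Tl₂S(s) ⇌ 2 Tl⁺(aq) + S²⁻(aq)
Call the molar solubility s, so that [Tl⁺] = 2s and [S²⁻] = s.
Ksp = [Tl⁺]^2[S²⁻] = (2s)^2 · s = 4s^3 = 4.84×10⁻²¹
s = 1.07×10⁻⁷ mol L⁻¹
[Tl⁺] = 2s = 2.13×10⁻⁷ mol L⁻¹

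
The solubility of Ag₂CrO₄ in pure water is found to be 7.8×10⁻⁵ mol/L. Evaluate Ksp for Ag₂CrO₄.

Ag₂CrO₄(s) ⇌ 2 Ag⁺(aq) + CrO₄²⁻(aq)
Let s be the molar solubility. Then [Ag⁺] = 2s and [CrO₄²⁻] = s.
Ksp = [Ag⁺]^2[CrO₄²⁻] = (2s)^2 · s = 4s^3
Ksp = 4 × (7.8×10⁻⁵)^3 = 1.9×10⁻¹²

Ksp = 1.9×10⁻¹²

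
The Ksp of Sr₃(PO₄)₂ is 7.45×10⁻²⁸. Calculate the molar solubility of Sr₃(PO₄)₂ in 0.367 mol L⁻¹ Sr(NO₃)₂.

Sr₃(PO₄)₂(s) ⇌ 3 Sr²⁺(aq) + 2 PO₄³⁻(aq)
With Sr²⁺ already at 0.367 mol L⁻¹ and s small, take [Sr²⁺] ≈ 0.367 mol L⁻¹ and [PO₄³⁻] = 2s.
Ksp = [Sr²⁺]^3[PO₄³⁻]^2 = (0.367)^3(2s)^2
(2s)^2 = 7.45×10⁻²⁸ / (0.367)^3 = 1.51×10⁻²⁶
s = 6.14×10⁻¹⁴ mol L⁻¹

6.14×10⁻¹⁴ M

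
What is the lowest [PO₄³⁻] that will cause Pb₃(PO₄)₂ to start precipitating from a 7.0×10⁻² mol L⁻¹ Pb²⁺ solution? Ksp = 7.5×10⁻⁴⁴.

1.5×10⁻²⁰ M

Precipitation of each salt begins when its ion product equals Ksp.
Pb₃(PO₄)₂(s) ⇌ 3 Pb²⁺(aq) + 2 PO₄³⁻(aq)
Ksp = [Pb²⁺]^3[PO₄³⁻]^2 = [PO₄³⁻]^2(7.0×10⁻²)^3
[PO₄³⁻]^2 = 7.5×10⁻⁴⁴ / (7.0×10⁻²)^3 = 2.2×10⁻⁴⁰
[PO₄³⁻] = 1.5×10⁻²⁰ mol L⁻¹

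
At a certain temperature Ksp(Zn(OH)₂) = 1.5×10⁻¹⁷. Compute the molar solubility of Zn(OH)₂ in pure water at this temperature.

Zn(OH)₂(s) ⇌ Zn²⁺(aq) + 2 OH⁻(aq)
Call the molar solubility s, so that [Zn²⁺] = s and [OH⁻] = 2s.
Ksp = [Zn²⁺][OH⁻]^2 = s · (2s)^2 = 4s^3
4s^3 = 1.5×10⁻¹⁷  ⇒  s^3 = 3.8×10⁻¹⁸
s = (3.8×10⁻¹⁸)^(1/3) = 1.6×10⁻⁶ mol L⁻¹

1.6×10⁻⁶ M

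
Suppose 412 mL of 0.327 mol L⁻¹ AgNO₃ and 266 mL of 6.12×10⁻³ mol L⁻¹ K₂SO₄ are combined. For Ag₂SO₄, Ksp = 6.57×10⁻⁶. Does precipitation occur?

The combined volume is 678 mL.
[Ag⁺] = (0.327)(412)/678 = 0.199 mol L⁻¹
[SO₄²⁻] = (6.12×10⁻³)(266)/678 = 2.40×10⁻³ mol L⁻¹
Q = [Ag⁺]^2[SO₄²⁻] = 9.48×10⁻⁵
Since Q (9.48×10⁻⁵) exceeds Ksp (6.57×10⁻⁶), Ag₂SO₄ will precipitate.

Yes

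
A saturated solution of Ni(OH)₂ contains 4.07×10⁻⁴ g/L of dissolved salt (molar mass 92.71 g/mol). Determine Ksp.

Ksp = 3.38×10⁻¹⁶

s = (4.07×10⁻⁴ g L⁻¹)/(92.71 g mol⁻¹) = 4.3900×10⁻⁶ M
Ni(OH)₂(s) ⇌ Ni²⁺(aq) + 2 OH⁻(aq)
For each mole of Ni(OH)₂ that dissolves per liter, [Ni²⁺] = s and [OH⁻] = 2s; let s denote this solubility.
Ksp = [Ni²⁺][OH⁻]^2 = s · (2s)^2 = 4s^3
Ksp = 4 × (4.3900×10⁻⁶)^3 = 3.38×10⁻¹⁶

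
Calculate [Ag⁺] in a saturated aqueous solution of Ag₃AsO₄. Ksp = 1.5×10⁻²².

Ag₃AsO₄(s) ⇌ 3 Ag⁺(aq) + AsO₄³⁻(aq)
If s mol/L of Ag₃AsO₄ dissolves, [Ag⁺] = 3s and [AsO₄³⁻] = s.
Ksp = [Ag⁺]^3[AsO₄³⁻] = (3s)^3 · s = 27s^4 = 1.5×10⁻²²
s = 1.5×10⁻⁶ mol/L
[Ag⁺] = 3s = 4.6×10⁻⁶ mol/L

4.6×10⁻⁶ M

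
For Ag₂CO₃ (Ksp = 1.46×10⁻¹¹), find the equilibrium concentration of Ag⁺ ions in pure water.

3.08×10⁻⁴ M

Ag₂CO₃(s) ⇌ 2 Ag⁺(aq) + CO₃²⁻(aq)
If s mol/L of Ag₂CO₃ dissolves, [Ag⁺] = 2s and [CO₃²⁻] = s.
Ksp = [Ag⁺]^2[CO₃²⁻] = (2s)^2 · s = 4s^3 = 1.46×10⁻¹¹
s = 1.54×10⁻⁴ M
[Ag⁺] = 2s = 3.08×10⁻⁴ M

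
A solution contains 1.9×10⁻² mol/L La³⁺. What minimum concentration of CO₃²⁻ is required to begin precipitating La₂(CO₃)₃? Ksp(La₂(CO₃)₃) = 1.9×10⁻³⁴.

8.1×10⁻¹¹ M

Precipitation begins when Q = Ksp.
La₂(CO₃)₃(s) ⇌ 2 La³⁺(aq) + 3 CO₃²⁻(aq)
Ksp = [La³⁺]^2[CO₃²⁻]^3 = [CO₃²⁻]^3(1.9×10⁻²)^2
[CO₃²⁻]^3 = 1.9×10⁻³⁴ / (1.9×10⁻²)^2 = 5.3×10⁻³¹
[CO₃²⁻] = 8.1×10⁻¹¹ mol/L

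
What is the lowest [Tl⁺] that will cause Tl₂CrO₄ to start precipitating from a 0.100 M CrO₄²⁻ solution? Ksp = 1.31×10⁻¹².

3.62×10⁻⁶ M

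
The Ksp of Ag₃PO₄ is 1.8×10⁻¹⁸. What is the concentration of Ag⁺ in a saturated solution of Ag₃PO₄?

4.8×10⁻⁵ M

Ag₃PO₄(s) ⇌ 3 Ag⁺(aq) + PO₄³⁻(aq)
For each mole of Ag₃PO₄ that dissolves per liter, [Ag⁺] = 3s and [PO₄³⁻] = s; let s denote this solubility.
Ksp = [Ag⁺]^3[PO₄³⁻] = (3s)^3 · s = 27s^4 = 1.8×10⁻¹⁸
s = 1.6×10⁻⁵ mol L⁻¹
[Ag⁺] = 3s = 4.8×10⁻⁵ mol L⁻¹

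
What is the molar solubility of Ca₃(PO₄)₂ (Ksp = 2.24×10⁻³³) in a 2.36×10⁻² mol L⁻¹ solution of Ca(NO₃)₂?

Ca₃(PO₄)₂(s) ⇌ 3 Ca²⁺(aq) + 2 PO₄³⁻(aq)
The solution already contains Ca²⁺ at 2.36×10⁻² mol L⁻¹. Let s be the molar solubility of Ca₃(PO₄)₂.
[Ca²⁺] ≈ 2.36×10⁻² mol L⁻¹ (common ion dominates); [PO₄³⁻] = 2s.
Ksp = [Ca²⁺]^3[PO₄³⁻]^2 = (2.36×10⁻²)^3(2s)^2
(2s)^2 = 2.24×10⁻³³ / (2.36×10⁻²)^3 = 1.70×10⁻²⁸
s = 6.53×10⁻¹⁵ mol L⁻¹

6.53×10⁻¹⁵ M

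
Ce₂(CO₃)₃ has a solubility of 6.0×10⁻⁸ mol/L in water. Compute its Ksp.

Ce₂(CO₃)₃(s) ⇌ 2 Ce³⁺(aq) + 3 CO₃²⁻(aq)
If s mol/L of Ce₂(CO₃)₃ dissolves, [Ce³⁺] = 2s and [CO₃²⁻] = 3s.
Ksp = [Ce³⁺]^2[CO₃²⁻]^3 = (2s)^2 · (3s)^3 = 108s^5
Ksp = 108 × (6.0×10⁻⁸)^5 = 8.4×10⁻³⁵

Ksp = 8.4×10⁻³⁵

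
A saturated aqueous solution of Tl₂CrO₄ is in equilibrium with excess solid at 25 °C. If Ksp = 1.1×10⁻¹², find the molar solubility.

6.5×10⁻⁵ M

Tl₂CrO₄(s) ⇌ 2 Tl⁺(aq) + CrO₄²⁻(aq)
For each mole of Tl₂CrO₄ that dissolves per liter, [Tl⁺] = 2s and [CrO₄²⁻] = s; let s denote this solubility.
Ksp = [Tl⁺]^2[CrO₄²⁻] = (2s)^2 · s = 4s^3
4s^3 = 1.1×10⁻¹²  ⇒  s^3 = 2.8×10⁻¹³
s = (2.8×10⁻¹³)^(1/3) = 6.5×10⁻⁵ mol/L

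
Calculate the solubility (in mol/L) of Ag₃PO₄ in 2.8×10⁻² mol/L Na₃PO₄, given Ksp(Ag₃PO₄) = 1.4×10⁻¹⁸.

Ag₃PO₄(s) ⇌ 3 Ag⁺(aq) + PO₄³⁻(aq)
The solution already contains PO₄³⁻ at 2.8×10⁻² mol/L. Let s be the molar solubility of Ag₃PO₄.
[PO₄³⁻] ≈ 2.8×10⁻² mol/L (common ion dominates); [Ag⁺] = 3s.
Ksp = [Ag⁺]^3[PO₄³⁻] = (3s)^3(2.8×10⁻²)
(3s)^3 = 1.4×10⁻¹⁸ / (2.8×10⁻²) = 5.0×10⁻¹⁷
s = 1.2×10⁻⁶ mol/L

1.2×10⁻⁶ M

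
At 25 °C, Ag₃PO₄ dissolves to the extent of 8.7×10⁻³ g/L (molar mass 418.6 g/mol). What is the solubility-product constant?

Molar solubility s = (8.7×10⁻³ g/L) / (418.6 g/mol) = 2.078×10⁻⁵ mol/L
Ag₃PO₄(s) ⇌ 3 Ag⁺(aq) + PO₄³⁻(aq)
Let s be the molar solubility. Then [Ag⁺] = 3s and [PO₄³⁻] = s.
Ksp = [Ag⁺]^3[PO₄³⁻] = (3s)^3 · s = 27s^4
Ksp = 27 × (2.078×10⁻⁵)^4 = 5.0×10⁻¹⁸

Ksp = 5.0×10⁻¹⁸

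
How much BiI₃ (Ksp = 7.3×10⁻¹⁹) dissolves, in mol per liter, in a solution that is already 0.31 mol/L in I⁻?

2.5×10⁻¹⁷ M

BiI₃(s) ⇌ Bi³⁺(aq) + 3 I⁻(aq)
With I⁻ already at 0.31 mol/L and s small, take [I⁻] ≈ 0.31 mol/L and [Bi³⁺] = s.
Ksp = [Bi³⁺][I⁻]^3 = s(0.31)^3
s = 7.3×10⁻¹⁹ / (0.31)^3 = 2.5×10⁻¹⁷
s = 2.5×10⁻¹⁷ mol/L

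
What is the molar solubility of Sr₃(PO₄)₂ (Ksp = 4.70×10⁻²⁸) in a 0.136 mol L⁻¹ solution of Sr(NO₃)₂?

2.16×10⁻¹³ M

Sr₃(PO₄)₂(s) ⇌ 3 Sr²⁺(aq) + 2 PO₄³⁻(aq)
The solution already contains Sr²⁺ at 0.136 mol L⁻¹. Let s be the molar solubility of Sr₃(PO₄)₂.
[Sr²⁺] ≈ 0.136 mol L⁻¹ (common ion dominates); [PO₄³⁻] = 2s.
Ksp = [Sr²⁺]^3[PO₄³⁻]^2 = (0.136)^3(2s)^2
(2s)^2 = 4.70×10⁻²⁸ / (0.136)^3 = 1.87×10⁻²⁵
s = 2.16×10⁻¹³ mol L⁻¹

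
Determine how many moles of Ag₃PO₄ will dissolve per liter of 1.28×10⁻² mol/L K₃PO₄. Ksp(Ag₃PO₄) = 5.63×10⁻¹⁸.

Ag₃PO₄(s) ⇌ 3 Ag⁺(aq) + PO₄³⁻(aq)
PO₄³⁻ is already present at 1.28×10⁻² mol/L. If s mol/L of Ag₃PO₄ dissolves, [Ag⁺] = 3s while [PO₄³⁻] ≈ 1.28×10⁻² mol/L.
Ksp = [Ag⁺]^3[PO₄³⁻] = (3s)^3(1.28×10⁻²)
(3s)^3 = 5.63×10⁻¹⁸ / (1.28×10⁻²) = 4.40×10⁻¹⁶
s = 2.54×10⁻⁶ mol/L

2.54×10⁻⁶ M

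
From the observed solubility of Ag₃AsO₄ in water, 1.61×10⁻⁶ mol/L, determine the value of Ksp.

Ksp = 1.81×10⁻²²

Ag₃AsO₄(s) ⇌ 3 Ag⁺(aq) + AsO₄³⁻(aq)
If s mol/L of Ag₃AsO₄ dissolves, [Ag⁺] = 3s and [AsO₄³⁻] = s.
Ksp = [Ag⁺]^3[AsO₄³⁻] = (3s)^3 · s = 27s^4
Ksp = 27 × (1.61×10⁻⁶)^4 = 1.81×10⁻²²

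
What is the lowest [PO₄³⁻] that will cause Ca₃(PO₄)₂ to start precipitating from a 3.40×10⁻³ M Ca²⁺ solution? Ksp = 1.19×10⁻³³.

1.74×10⁻¹³ M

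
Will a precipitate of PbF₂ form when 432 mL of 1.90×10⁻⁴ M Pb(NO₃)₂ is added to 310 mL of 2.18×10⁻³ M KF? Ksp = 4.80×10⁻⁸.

After mixing, V = 432 mL + 310 mL = 742 mL.
[Pb²⁺] = (1.90×10⁻⁴)(432)/742 = 1.11×10⁻⁴ M
[F⁻] = (2.18×10⁻³)(310)/742 = 9.11×10⁻⁴ M
Q = [Pb²⁺][F⁻]^2 = 9.18×10⁻¹¹
Q = 9.18×10⁻¹¹ < Ksp = 4.80×10⁻⁸, so the solution is unsaturated and no precipitate forms.

No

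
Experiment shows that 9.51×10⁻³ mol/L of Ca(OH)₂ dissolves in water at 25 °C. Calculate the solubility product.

Ca(OH)₂(s) ⇌ Ca²⁺(aq) + 2 OH⁻(aq)
For each mole of Ca(OH)₂ that dissolves per liter, [Ca²⁺] = s and [OH⁻] = 2s; let s denote this solubility.
Ksp = [Ca²⁺][OH⁻]^2 = s · (2s)^2 = 4s^3
Ksp = 4 × (9.51×10⁻³)^3 = 3.44×10⁻⁶

Ksp = 3.44×10⁻⁶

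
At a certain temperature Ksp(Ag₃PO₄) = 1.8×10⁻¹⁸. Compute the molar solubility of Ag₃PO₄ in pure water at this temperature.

1.6×10⁻⁵ M

Ag₃PO₄(s) ⇌ 3 Ag⁺(aq) + PO₄³⁻(aq)
Call the molar solubility s, so that [Ag⁺] = 3s and [PO₄³⁻] = s.
Ksp = [Ag⁺]^3[PO₄³⁻] = (3s)^3 · s = 27s^4
27s^4 = 1.8×10⁻¹⁸  ⇒  s^4 = 6.7×10⁻²⁰
s = (6.7×10⁻²⁰)^(1/4) = 1.6×10⁻⁵ mol/L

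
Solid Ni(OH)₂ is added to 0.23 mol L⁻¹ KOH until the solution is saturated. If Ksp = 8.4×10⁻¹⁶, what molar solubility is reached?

1.6×10⁻¹⁴ M

Ni(OH)₂(s) ⇌ Ni²⁺(aq) + 2 OH⁻(aq)
The solution already contains OH⁻ at 0.23 mol L⁻¹. Let s be the molar solubility of Ni(OH)₂.
[OH⁻] ≈ 0.23 mol L⁻¹ (common ion dominates); [Ni²⁺] = s.
Ksp = [Ni²⁺][OH⁻]^2 = s(0.23)^2
s = 8.4×10⁻¹⁶ / (0.23)^2 = 1.6×10⁻¹⁴
s = 1.6×10⁻¹⁴ mol L⁻¹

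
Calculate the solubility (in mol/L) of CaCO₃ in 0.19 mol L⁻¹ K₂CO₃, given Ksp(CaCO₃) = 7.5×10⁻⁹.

3.9×10⁻⁸ M

CaCO₃(s) ⇌ Ca²⁺(aq) + CO₃²⁻(aq)
CO₃²⁻ is already present at 0.19 mol L⁻¹. If s mol/L of CaCO₃ dissolves, [Ca²⁺] = s while [CO₃²⁻] ≈ 0.19 mol L⁻¹.
Ksp = [Ca²⁺][CO₃²⁻] = s(0.19)
s = 7.5×10⁻⁹ / (0.19) = 3.9×10⁻⁸
s = 3.9×10⁻⁸ mol L⁻¹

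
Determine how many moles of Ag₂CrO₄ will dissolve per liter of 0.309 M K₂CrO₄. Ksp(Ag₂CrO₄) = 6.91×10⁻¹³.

Ag₂CrO₄(s) ⇌ 2 Ag⁺(aq) + CrO₄²⁻(aq)
CrO₄²⁻ is already present at 0.309 M. If s mol/L of Ag₂CrO₄ dissolves, [Ag⁺] = 2s while [CrO₄²⁻] ≈ 0.309 M.
Ksp = [Ag⁺]^2[CrO₄²⁻] = (2s)^2(0.309)
(2s)^2 = 6.91×10⁻¹³ / (0.309) = 2.24×10⁻¹²
s = 7.48×10⁻⁷ M

7.48×10⁻⁷ M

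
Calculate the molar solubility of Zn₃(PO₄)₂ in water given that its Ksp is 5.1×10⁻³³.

1.4×10⁻⁷ M

Zn₃(PO₄)₂(s) ⇌ 3 Zn²⁺(aq) + 2 PO₄³⁻(aq)
For each mole of Zn₃(PO₄)₂ that dissolves per liter, [Zn²⁺] = 3s and [PO₄³⁻] = 2s; let s denote this solubility.
Ksp = [Zn²⁺]^3[PO₄³⁻]^2 = (3s)^3 · (2s)^2 = 108s^5
108s^5 = 5.1×10⁻³³  ⇒  s^5 = 4.7×10⁻³⁵
s = 1.4×10⁻⁷ mol/L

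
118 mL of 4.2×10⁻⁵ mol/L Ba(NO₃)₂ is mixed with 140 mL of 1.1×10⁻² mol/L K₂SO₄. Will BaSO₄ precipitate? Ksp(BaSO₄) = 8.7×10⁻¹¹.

Total volume after mixing = 118 + 140 = 258 mL.
[Ba²⁺] = (4.2×10⁻⁵)(118)/258 = 1.9×10⁻⁵ mol/L
[SO₄²⁻] = (1.1×10⁻²)(140)/258 = 6.0×10⁻³ mol/L
Q = [Ba²⁺][SO₄²⁻] = 1.1×10⁻⁷
Q = 1.1×10⁻⁷ > Ksp = 8.7×10⁻¹¹, so the solution is supersaturated and BaSO₄ precipitates.

Yes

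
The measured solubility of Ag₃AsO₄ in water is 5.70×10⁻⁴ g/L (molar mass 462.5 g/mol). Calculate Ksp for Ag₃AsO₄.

Ksp = 6.23×10⁻²³

Convert to molarity: s = 5.70×10⁻⁴ / 462.5 = 1.2324×10⁻⁶ mol/L
Ag₃AsO₄(s) ⇌ 3 Ag⁺(aq) + AsO₄³⁻(aq)
Let s be the molar solubility. Then [Ag⁺] = 3s and [AsO₄³⁻] = s.
Ksp = [Ag⁺]^3[AsO₄³⁻] = (3s)^3 · s = 27s^4
Ksp = 27 × (1.2324×10⁻⁶)^4 = 6.23×10⁻²³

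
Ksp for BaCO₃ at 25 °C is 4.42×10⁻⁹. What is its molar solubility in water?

6.65×10⁻⁵ M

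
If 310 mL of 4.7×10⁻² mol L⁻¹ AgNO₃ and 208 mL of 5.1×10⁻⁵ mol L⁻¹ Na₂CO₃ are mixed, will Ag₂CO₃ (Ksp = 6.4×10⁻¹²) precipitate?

Yes

After mixing, V = 310 mL + 208 mL = 518 mL.
[Ag⁺] = (4.7×10⁻²)(310)/518 = 2.8×10⁻² mol L⁻¹
[CO₃²⁻] = (5.1×10⁻⁵)(208)/518 = 2.0×10⁻⁵ mol L⁻¹
Q = [Ag⁺]^2[CO₃²⁻] = 1.6×10⁻⁸
Because Q > Ksp (1.6×10⁻⁸ vs 6.4×10⁻¹²), a precipitate of Ag₂CO₃ forms.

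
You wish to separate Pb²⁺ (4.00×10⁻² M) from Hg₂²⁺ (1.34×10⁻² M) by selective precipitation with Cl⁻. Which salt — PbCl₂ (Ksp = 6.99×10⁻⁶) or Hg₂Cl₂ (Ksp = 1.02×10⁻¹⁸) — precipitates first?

Precipitation of each salt begins when its ion product equals Ksp.
For PbCl₂: [Cl⁻] = (Ksp/[Pb²⁺])^(1/2) = 1.32×10⁻² M
For Hg₂Cl₂: [Cl⁻] = (Ksp/[Hg₂²⁺])^(1/2) = 8.72×10⁻⁹ M
Hg₂Cl₂ requires the lower [Cl⁻], so it precipitates first.

Hg₂Cl₂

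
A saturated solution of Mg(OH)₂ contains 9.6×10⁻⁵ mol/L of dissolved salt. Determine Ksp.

Ksp = 3.5×10⁻¹²

Mg(OH)₂(s) ⇌ Mg²⁺(aq) + 2 OH⁻(aq)
With molar solubility s: [Mg²⁺] = s, [OH⁻] = 2s.
Ksp = [Mg²⁺][OH⁻]^2 = s · (2s)^2 = 4s^3
Ksp = 4 × (9.6×10⁻⁵)^3 = 3.5×10⁻¹²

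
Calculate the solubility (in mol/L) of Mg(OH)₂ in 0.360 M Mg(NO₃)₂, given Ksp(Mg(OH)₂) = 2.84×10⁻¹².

1.40×10⁻⁶ M

Mg(OH)₂(s) ⇌ Mg²⁺(aq) + 2 OH⁻(aq)
Mg²⁺ is already present at 0.360 M. If s mol/L of Mg(OH)₂ dissolves, [OH⁻] = 2s while [Mg²⁺] ≈ 0.360 M.
Ksp = [Mg²⁺][OH⁻]^2 = (0.360)(2s)^2
(2s)^2 = 2.84×10⁻¹² / (0.360) = 7.89×10⁻¹²
s = 1.40×10⁻⁶ M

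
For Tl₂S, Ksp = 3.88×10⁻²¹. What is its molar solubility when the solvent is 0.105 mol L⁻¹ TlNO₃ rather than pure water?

3.52×10⁻¹⁹ M

Tl₂S(s) ⇌ 2 Tl⁺(aq) + S²⁻(aq)
Let s be the solubility of Tl₂S here. The common ion gives [Tl⁺] ≈ 0.105 mol L⁻¹, and [S²⁻] = s.
Ksp = [Tl⁺]^2[S²⁻] = (0.105)^2s
s = 3.88×10⁻²¹ / (0.105)^2 = 3.52×10⁻¹⁹
s = 3.52×10⁻¹⁹ mol L⁻¹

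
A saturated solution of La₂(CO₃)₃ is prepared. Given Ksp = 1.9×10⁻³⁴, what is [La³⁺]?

La₂(CO₃)₃(s) ⇌ 2 La³⁺(aq) + 3 CO₃²⁻(aq)
Call the molar solubility s, so that [La³⁺] = 2s and [CO₃²⁻] = 3s.
Ksp = [La³⁺]^2[CO₃²⁻]^3 = (2s)^2 · (3s)^3 = 108s^5 = 1.9×10⁻³⁴
s = 7.1×10⁻⁸ mol L⁻¹
[La³⁺] = 2s = 1.4×10⁻⁷ mol L⁻¹

1.4×10⁻⁷ M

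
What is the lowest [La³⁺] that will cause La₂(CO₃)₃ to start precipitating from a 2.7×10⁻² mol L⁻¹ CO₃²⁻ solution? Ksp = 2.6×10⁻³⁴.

Precipitation begins when Q = Ksp.
La₂(CO₃)₃(s) ⇌ 2 La³⁺(aq) + 3 CO₃²⁻(aq)
Ksp = [La³⁺]^2[CO₃²⁻]^3 = [La³⁺]^2(2.7×10⁻²)^3
[La³⁺]^2 = 2.6×10⁻³⁴ / (2.7×10⁻²)^3 = 1.3×10⁻²⁹
[La³⁺] = 3.6×10⁻¹⁵ mol L⁻¹

3.6×10⁻¹⁵ M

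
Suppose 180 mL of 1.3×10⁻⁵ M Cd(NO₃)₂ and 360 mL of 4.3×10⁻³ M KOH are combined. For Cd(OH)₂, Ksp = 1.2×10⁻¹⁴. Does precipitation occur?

After mixing, V = 180 mL + 360 mL = 540 mL.
[Cd²⁺] = (1.3×10⁻⁵)(180)/540 = 4.3×10⁻⁶ M
[OH⁻] = (4.3×10⁻³)(360)/540 = 2.9×10⁻³ M
Q = [Cd²⁺][OH⁻]^2 = 3.6×10⁻¹¹
Because Q > Ksp (3.6×10⁻¹¹ vs 1.2×10⁻¹⁴), a precipitate of Cd(OH)₂ forms.

Yes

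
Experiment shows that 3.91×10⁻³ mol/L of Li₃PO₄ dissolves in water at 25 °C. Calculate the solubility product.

Ksp = 6.31×10⁻⁹

Li₃PO₄(s) ⇌ 3 Li⁺(aq) + PO₄³⁻(aq)
With molar solubility s: [Li⁺] = 3s, [PO₄³⁻] = s.
Ksp = [Li⁺]^3[PO₄³⁻] = (3s)^3 · s = 27s^4
Ksp = 27 × (3.91×10⁻³)^4 = 6.31×10⁻⁹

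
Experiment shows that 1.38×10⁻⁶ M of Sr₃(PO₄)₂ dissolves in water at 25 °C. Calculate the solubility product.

Sr₃(PO₄)₂(s) ⇌ 3 Sr²⁺(aq) + 2 PO₄³⁻(aq)
For each mole of Sr₃(PO₄)₂ that dissolves per liter, [Sr²⁺] = 3s and [PO₄³⁻] = 2s; let s denote this solubility.
Ksp = [Sr²⁺]^3[PO₄³⁻]^2 = (3s)^3 · (2s)^2 = 108s^5
Ksp = 108 × (1.38×10⁻⁶)^5 = 5.41×10⁻²⁸

Ksp = 5.41×10⁻²⁸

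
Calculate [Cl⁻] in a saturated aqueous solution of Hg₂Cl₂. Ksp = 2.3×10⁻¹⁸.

1.7×10⁻⁶ M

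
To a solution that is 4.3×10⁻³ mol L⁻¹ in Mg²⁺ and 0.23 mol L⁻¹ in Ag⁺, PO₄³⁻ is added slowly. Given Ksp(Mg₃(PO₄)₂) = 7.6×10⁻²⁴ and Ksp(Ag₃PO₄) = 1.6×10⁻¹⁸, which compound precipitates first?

Ag₃PO₄

Precipitation begins when Q = Ksp.
For Mg₃(PO₄)₂: [PO₄³⁻] = (Ksp/[Mg²⁺]^3)^(1/2) = 9.8×10⁻⁹ mol L⁻¹
For Ag₃PO₄: [PO₄³⁻] = (Ksp/[Ag⁺]^3) = 1.3×10⁻¹⁶ mol L⁻¹
The smaller threshold [PO₄³⁻] is reached first, so Ag₃PO₄ precipitates first.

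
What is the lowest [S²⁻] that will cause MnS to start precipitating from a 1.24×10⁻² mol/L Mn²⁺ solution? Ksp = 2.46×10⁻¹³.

1.98×10⁻¹¹ M

Each salt precipitates once Q = Ksp for that salt.
MnS(s) ⇌ Mn²⁺(aq) + S²⁻(aq)
Ksp = [Mn²⁺][S²⁻] = [S²⁻](1.24×10⁻²)
[S²⁻] = 2.46×10⁻¹³ / (1.24×10⁻²) = 1.98×10⁻¹¹
[S²⁻] = 1.98×10⁻¹¹ mol/L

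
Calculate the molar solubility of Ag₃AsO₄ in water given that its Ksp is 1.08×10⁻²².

1.41×10⁻⁶ M

Ag₃AsO₄(s) ⇌ 3 Ag⁺(aq) + AsO₄³⁻(aq)
With molar solubility s: [Ag⁺] = 3s, [AsO₄³⁻] = s.
Ksp = [Ag⁺]^3[AsO₄³⁻] = (3s)^3 · s = 27s^4
27s^4 = 1.08×10⁻²²  ⇒  s^4 = 4.00×10⁻²⁴
s = 1.41×10⁻⁶ mol/L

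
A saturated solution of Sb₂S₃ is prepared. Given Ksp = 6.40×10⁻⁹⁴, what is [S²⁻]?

2.70×10⁻¹⁹ M

Sb₂S₃(s) ⇌ 2 Sb³⁺(aq) + 3 S²⁻(aq)
With molar solubility s: [Sb³⁺] = 2s, [S²⁻] = 3s.
Ksp = [Sb³⁺]^2[S²⁻]^3 = (2s)^2 · (3s)^3 = 108s^5 = 6.40×10⁻⁹⁴
s = 9.01×10⁻²⁰ M
[S²⁻] = 3s = 2.70×10⁻¹⁹ M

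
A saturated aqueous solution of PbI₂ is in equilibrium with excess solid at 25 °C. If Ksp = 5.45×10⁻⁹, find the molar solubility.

PbI₂(s) ⇌ Pb²⁺(aq) + 2 I⁻(aq)
Call the molar solubility s, so that [Pb²⁺] = s and [I⁻] = 2s.
Ksp = [Pb²⁺][I⁻]^2 = s · (2s)^2 = 4s^3
4s^3 = 5.45×10⁻⁹  ⇒  s^3 = 1.36×10⁻⁹
s = (1.36×10⁻⁹)^(1/3) = 1.11×10⁻³ mol/L

1.11×10⁻³ M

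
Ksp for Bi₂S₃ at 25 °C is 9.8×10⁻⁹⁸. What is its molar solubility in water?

1.6×10⁻²⁰ M

Bi₂S₃(s) ⇌ 2 Bi³⁺(aq) + 3 S²⁻(aq)
For each mole of Bi₂S₃ that dissolves per liter, [Bi³⁺] = 2s and [S²⁻] = 3s; let s denote this solubility.
Ksp = [Bi³⁺]^2[S²⁻]^3 = (2s)^2 · (3s)^3 = 108s^5
108s^5 = 9.8×10⁻⁹⁸  ⇒  s^5 = 9.1×10⁻¹⁰⁰
s = 1.6×10⁻²⁰ mol/L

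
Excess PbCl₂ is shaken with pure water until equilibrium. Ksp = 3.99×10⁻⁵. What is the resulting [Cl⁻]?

4.31×10⁻² M

PbCl₂(s) ⇌ Pb²⁺(aq) + 2 Cl⁻(aq)
With molar solubility s: [Pb²⁺] = s, [Cl⁻] = 2s.
Ksp = [Pb²⁺][Cl⁻]^2 = s · (2s)^2 = 4s^3 = 3.99×10⁻⁵
s = 2.15×10⁻² mol/L
[Cl⁻] = 2s = 4.31×10⁻² mol/L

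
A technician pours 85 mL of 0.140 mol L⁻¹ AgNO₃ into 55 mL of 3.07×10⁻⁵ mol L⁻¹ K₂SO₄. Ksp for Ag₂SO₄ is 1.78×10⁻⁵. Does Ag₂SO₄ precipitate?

No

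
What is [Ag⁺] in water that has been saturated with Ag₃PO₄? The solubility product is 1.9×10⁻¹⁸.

Ag₃PO₄(s) ⇌ 3 Ag⁺(aq) + PO₄³⁻(aq)
If s mol/L of Ag₃PO₄ dissolves, [Ag⁺] = 3s and [PO₄³⁻] = s.
Ksp = [Ag⁺]^3[PO₄³⁻] = (3s)^3 · s = 27s^4 = 1.9×10⁻¹⁸
s = 1.6×10⁻⁵ mol L⁻¹
[Ag⁺] = 3s = 4.9×10⁻⁵ mol L⁻¹

4.9×10⁻⁵ M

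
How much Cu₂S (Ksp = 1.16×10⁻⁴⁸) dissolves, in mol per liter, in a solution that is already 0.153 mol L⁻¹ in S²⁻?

Cu₂S(s) ⇌ 2 Cu⁺(aq) + S²⁻(aq)
With S²⁻ already at 0.153 mol L⁻¹ and s small, take [S²⁻] ≈ 0.153 mol L⁻¹ and [Cu⁺] = 2s.
Ksp = [Cu⁺]^2[S²⁻] = (2s)^2(0.153)
(2s)^2 = 1.16×10⁻⁴⁸ / (0.153) = 7.58×10⁻⁴⁸
s = 1.38×10⁻²⁴ mol L⁻¹

1.38×10⁻²⁴ M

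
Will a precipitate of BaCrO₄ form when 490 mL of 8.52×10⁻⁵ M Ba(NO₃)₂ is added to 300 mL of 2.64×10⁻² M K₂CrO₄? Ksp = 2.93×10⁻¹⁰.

The combined volume is 790 mL.
[Ba²⁺] = (8.52×10⁻⁵)(490)/790 = 5.28×10⁻⁵ M
[CrO₄²⁻] = (2.64×10⁻²)(300)/790 = 1.00×10⁻² M
Q = [Ba²⁺][CrO₄²⁻] = 5.30×10⁻⁷
Because Q > Ksp (5.30×10⁻⁷ vs 2.93×10⁻¹⁰), a precipitate of BaCrO₄ forms.

Yes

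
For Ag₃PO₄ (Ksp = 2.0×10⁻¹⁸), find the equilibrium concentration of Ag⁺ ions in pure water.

4.9×10⁻⁵ M

Ag₃PO₄(s) ⇌ 3 Ag⁺(aq) + PO₄³⁻(aq)
If s mol/L of Ag₃PO₄ dissolves, [Ag⁺] = 3s and [PO₄³⁻] = s.
Ksp = [Ag⁺]^3[PO₄³⁻] = (3s)^3 · s = 27s^4 = 2.0×10⁻¹⁸
s = 1.6×10⁻⁵ M
[Ag⁺] = 3s = 4.9×10⁻⁵ M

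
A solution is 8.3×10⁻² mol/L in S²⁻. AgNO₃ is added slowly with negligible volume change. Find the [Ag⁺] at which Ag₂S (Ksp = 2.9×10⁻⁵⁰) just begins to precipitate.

The threshold for precipitation is Q = Ksp.
Ag₂S(s) ⇌ 2 Ag⁺(aq) + S²⁻(aq)
Ksp = [Ag⁺]^2[S²⁻] = [Ag⁺]^2(8.3×10⁻²)
[Ag⁺]^2 = 2.9×10⁻⁵⁰ / (8.3×10⁻²) = 3.5×10⁻⁴⁹
[Ag⁺] = 5.9×10⁻²⁵ mol/L

5.9×10⁻²⁵ M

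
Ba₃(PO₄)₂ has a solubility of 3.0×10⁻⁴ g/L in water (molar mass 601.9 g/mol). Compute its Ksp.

Convert to molarity: s = 3.0×10⁻⁴ / 601.9 = 4.984×10⁻⁷ mol/L
Ba₃(PO₄)₂(s) ⇌ 3 Ba²⁺(aq) + 2 PO₄³⁻(aq)
Let s be the molar solubility. Then [Ba²⁺] = 3s and [PO₄³⁻] = 2s.
Ksp = [Ba²⁺]^3[PO₄³⁻]^2 = (3s)^3 · (2s)^2 = 108s^5
Ksp = 108 × (4.984×10⁻⁷)^5 = 3.3×10⁻³⁰

Ksp = 3.3×10⁻³⁰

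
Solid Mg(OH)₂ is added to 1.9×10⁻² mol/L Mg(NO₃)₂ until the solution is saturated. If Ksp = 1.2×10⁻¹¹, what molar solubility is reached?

Mg(OH)₂(s) ⇌ Mg²⁺(aq) + 2 OH⁻(aq)
Mg²⁺ is already present at 1.9×10⁻² mol/L. If s mol/L of Mg(OH)₂ dissolves, [OH⁻] = 2s while [Mg²⁺] ≈ 1.9×10⁻² mol/L.
Ksp = [Mg²⁺][OH⁻]^2 = (1.9×10⁻²)(2s)^2
(2s)^2 = 1.2×10⁻¹¹ / (1.9×10⁻²) = 6.3×10⁻¹⁰
s = 1.3×10⁻⁵ mol/L

1.3×10⁻⁵ M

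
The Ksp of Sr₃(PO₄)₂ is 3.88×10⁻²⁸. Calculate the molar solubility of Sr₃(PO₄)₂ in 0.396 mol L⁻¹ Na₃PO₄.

Sr₃(PO₄)₂(s) ⇌ 3 Sr²⁺(aq) + 2 PO₄³⁻(aq)
The solution already contains PO₄³⁻ at 0.396 mol L⁻¹. Let s be the molar solubility of Sr₃(PO₄)₂.
[PO₄³⁻] ≈ 0.396 mol L⁻¹ (common ion dominates); [Sr²⁺] = 3s.
Ksp = [Sr²⁺]^3[PO₄³⁻]^2 = (3s)^3(0.396)^2
(3s)^3 = 3.88×10⁻²⁸ / (0.396)^2 = 2.47×10⁻²⁷
s = 4.51×10⁻¹⁰ mol L⁻¹

4.51×10⁻¹⁰ M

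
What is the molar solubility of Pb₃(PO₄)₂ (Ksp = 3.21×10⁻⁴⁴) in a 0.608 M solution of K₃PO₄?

1.48×10⁻¹⁵ M

Pb₃(PO₄)₂(s) ⇌ 3 Pb²⁺(aq) + 2 PO₄³⁻(aq)
With PO₄³⁻ already at 0.608 M and s small, take [PO₄³⁻] ≈ 0.608 M and [Pb²⁺] = 3s.
Ksp = [Pb²⁺]^3[PO₄³⁻]^2 = (3s)^3(0.608)^2
(3s)^3 = 3.21×10⁻⁴⁴ / (0.608)^2 = 8.68×10⁻⁴⁴
s = 1.48×10⁻¹⁵ M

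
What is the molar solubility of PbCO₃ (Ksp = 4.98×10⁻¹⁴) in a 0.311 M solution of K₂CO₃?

1.60×10⁻¹³ M

PbCO₃(s) ⇌ Pb²⁺(aq) + CO₃²⁻(aq)
With CO₃²⁻ already at 0.311 M and s small, take [CO₃²⁻] ≈ 0.311 M and [Pb²⁺] = s.
Ksp = [Pb²⁺][CO₃²⁻] = s(0.311)
s = 4.98×10⁻¹⁴ / (0.311) = 1.60×10⁻¹³
s = 1.60×10⁻¹³ M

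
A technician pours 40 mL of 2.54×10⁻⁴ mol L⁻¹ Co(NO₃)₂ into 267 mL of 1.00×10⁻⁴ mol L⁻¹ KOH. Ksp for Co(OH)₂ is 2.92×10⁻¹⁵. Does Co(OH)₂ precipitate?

Yes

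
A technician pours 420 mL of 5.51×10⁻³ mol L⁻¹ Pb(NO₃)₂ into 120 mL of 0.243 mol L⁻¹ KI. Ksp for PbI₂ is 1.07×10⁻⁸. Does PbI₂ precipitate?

After mixing, V = 420 mL + 120 mL = 540 mL.
[Pb²⁺] = (5.51×10⁻³)(420)/540 = 4.29×10⁻³ mol L⁻¹
[I⁻] = (0.243)(120)/540 = 5.40×10⁻² mol L⁻¹
Q = [Pb²⁺][I⁻]^2 = 1.25×10⁻⁵
Since Q (1.25×10⁻⁵) exceeds Ksp (1.07×10⁻⁸), PbI₂ will precipitate.

Yes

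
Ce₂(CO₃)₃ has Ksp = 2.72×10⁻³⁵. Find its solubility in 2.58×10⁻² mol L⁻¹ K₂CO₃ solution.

6.29×10⁻¹⁶ M

Ce₂(CO₃)₃(s) ⇌ 2 Ce³⁺(aq) + 3 CO₃²⁻(aq)
With CO₃²⁻ already at 2.58×10⁻² mol L⁻¹ and s small, take [CO₃²⁻] ≈ 2.58×10⁻² mol L⁻¹ and [Ce³⁺] = 2s.
Ksp = [Ce³⁺]^2[CO₃²⁻]^3 = (2s)^2(2.58×10⁻²)^3
(2s)^2 = 2.72×10⁻³⁵ / (2.58×10⁻²)^3 = 1.58×10⁻³⁰
s = 6.29×10⁻¹⁶ mol L⁻¹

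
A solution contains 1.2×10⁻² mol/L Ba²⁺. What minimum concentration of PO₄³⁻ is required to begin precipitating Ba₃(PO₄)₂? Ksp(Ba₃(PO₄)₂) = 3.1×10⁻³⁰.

1.3×10⁻¹² M

Each salt precipitates once Q = Ksp for that salt.
Ba₃(PO₄)₂(s) ⇌ 3 Ba²⁺(aq) + 2 PO₄³⁻(aq)
Ksp = [Ba²⁺]^3[PO₄³⁻]^2 = [PO₄³⁻]^2(1.2×10⁻²)^3
[PO₄³⁻]^2 = 3.1×10⁻³⁰ / (1.2×10⁻²)^3 = 1.8×10⁻²⁴
[PO₄³⁻] = 1.3×10⁻¹² mol/L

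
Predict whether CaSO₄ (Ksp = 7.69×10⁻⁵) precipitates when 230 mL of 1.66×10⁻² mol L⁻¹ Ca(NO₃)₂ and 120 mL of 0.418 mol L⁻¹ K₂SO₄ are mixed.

Yes

Total volume after mixing = 230 + 120 = 350 mL.
[Ca²⁺] = (1.66×10⁻²)(230)/350 = 1.09×10⁻² mol L⁻¹
[SO₄²⁻] = (0.418)(120)/350 = 0.143 mol L⁻¹
Q = [Ca²⁺][SO₄²⁻] = 1.56×10⁻³
Q = 1.56×10⁻³ > Ksp = 7.69×10⁻⁵, so the solution is supersaturated and CaSO₄ precipitates.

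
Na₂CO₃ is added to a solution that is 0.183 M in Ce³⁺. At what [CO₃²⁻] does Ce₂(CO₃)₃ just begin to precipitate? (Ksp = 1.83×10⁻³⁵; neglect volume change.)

The threshold for precipitation is Q = Ksp.
Ce₂(CO₃)₃(s) ⇌ 2 Ce³⁺(aq) + 3 CO₃²⁻(aq)
Ksp = [Ce³⁺]^2[CO₃²⁻]^3 = [CO₃²⁻]^3(0.183)^2
[CO₃²⁻]^3 = 1.83×10⁻³⁵ / (0.183)^2 = 5.46×10⁻³⁴
[CO₃²⁻] = 8.18×10⁻¹² M

8.18×10⁻¹² M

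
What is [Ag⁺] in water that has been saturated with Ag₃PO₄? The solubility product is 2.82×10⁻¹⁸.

5.39×10⁻⁵ M

Ag₃PO₄(s) ⇌ 3 Ag⁺(aq) + PO₄³⁻(aq)
Call the molar solubility s, so that [Ag⁺] = 3s and [PO₄³⁻] = s.
Ksp = [Ag⁺]^3[PO₄³⁻] = (3s)^3 · s = 27s^4 = 2.82×10⁻¹⁸
s = 1.80×10⁻⁵ mol/L
[Ag⁺] = 3s = 5.39×10⁻⁵ mol/L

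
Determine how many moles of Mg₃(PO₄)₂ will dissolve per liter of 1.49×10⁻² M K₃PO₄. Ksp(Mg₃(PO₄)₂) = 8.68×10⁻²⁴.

Mg₃(PO₄)₂(s) ⇌ 3 Mg²⁺(aq) + 2 PO₄³⁻(aq)
PO₄³⁻ is already present at 1.49×10⁻² M. If s mol/L of Mg₃(PO₄)₂ dissolves, [Mg²⁺] = 3s while [PO₄³⁻] ≈ 1.49×10⁻² M.
Ksp = [Mg²⁺]^3[PO₄³⁻]^2 = (3s)^3(1.49×10⁻²)^2
(3s)^3 = 8.68×10⁻²⁴ / (1.49×10⁻²)^2 = 3.91×10⁻²⁰
s = 1.13×10⁻⁷ M

1.13×10⁻⁷ M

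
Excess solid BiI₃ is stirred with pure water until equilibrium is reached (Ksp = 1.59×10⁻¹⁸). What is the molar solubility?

BiI₃(s) ⇌ Bi³⁺(aq) + 3 I⁻(aq)
With molar solubility s: [Bi³⁺] = s, [I⁻] = 3s.
Ksp = [Bi³⁺][I⁻]^3 = s · (3s)^3 = 27s^4
27s^4 = 1.59×10⁻¹⁸  ⇒  s^4 = 5.89×10⁻²⁰
s = (5.89×10⁻²⁰)^(1/4) = 1.56×10⁻⁵ mol/L

1.56×10⁻⁵ M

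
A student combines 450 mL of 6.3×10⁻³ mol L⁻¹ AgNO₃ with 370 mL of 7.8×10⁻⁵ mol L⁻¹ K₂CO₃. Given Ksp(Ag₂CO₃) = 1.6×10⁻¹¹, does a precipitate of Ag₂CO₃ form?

The combined volume is 820 mL.
[Ag⁺] = (6.3×10⁻³)(450)/820 = 3.5×10⁻³ mol L⁻¹
[CO₃²⁻] = (7.8×10⁻⁵)(370)/820 = 3.5×10⁻⁵ mol L⁻¹
Q = [Ag⁺]^2[CO₃²⁻] = 4.2×10⁻¹⁰
Q = 4.2×10⁻¹⁰ > Ksp = 1.6×10⁻¹¹, so the solution is supersaturated and Ag₂CO₃ precipitates.

Yes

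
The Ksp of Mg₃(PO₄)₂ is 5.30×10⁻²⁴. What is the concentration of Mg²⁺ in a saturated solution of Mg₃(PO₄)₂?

2.60×10⁻⁵ M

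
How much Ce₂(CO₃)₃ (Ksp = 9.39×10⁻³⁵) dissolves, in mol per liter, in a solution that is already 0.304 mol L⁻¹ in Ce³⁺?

Ce₂(CO₃)₃(s) ⇌ 2 Ce³⁺(aq) + 3 CO₃²⁻(aq)
With Ce³⁺ already at 0.304 mol L⁻¹ and s small, take [Ce³⁺] ≈ 0.304 mol L⁻¹ and [CO₃²⁻] = 3s.
Ksp = [Ce³⁺]^2[CO₃²⁻]^3 = (0.304)^2(3s)^3
(3s)^3 = 9.39×10⁻³⁵ / (0.304)^2 = 1.02×10⁻³³
s = 3.35×10⁻¹² mol L⁻¹

3.35×10⁻¹² M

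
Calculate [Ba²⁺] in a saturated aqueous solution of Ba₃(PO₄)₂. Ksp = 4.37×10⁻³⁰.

Ba₃(PO₄)₂(s) ⇌ 3 Ba²⁺(aq) + 2 PO₄³⁻(aq)
Call the molar solubility s, so that [Ba²⁺] = 3s and [PO₄³⁻] = 2s.
Ksp = [Ba²⁺]^3[PO₄³⁻]^2 = (3s)^3 · (2s)^2 = 108s^5 = 4.37×10⁻³⁰
s = 5.27×10⁻⁷ mol/L
[Ba²⁺] = 3s = 1.58×10⁻⁶ mol/L

1.58×10⁻⁶ M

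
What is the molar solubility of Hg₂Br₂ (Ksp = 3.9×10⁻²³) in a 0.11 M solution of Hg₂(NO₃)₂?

Hg₂Br₂(s) ⇌ Hg₂²⁺(aq) + 2 Br⁻(aq)
The solution already contains Hg₂²⁺ at 0.11 M. Let s be the molar solubility of Hg₂Br₂.
[Hg₂²⁺] ≈ 0.11 M (common ion dominates); [Br⁻] = 2s.
Ksp = [Hg₂²⁺][Br⁻]^2 = (0.11)(2s)^2
(2s)^2 = 3.9×10⁻²³ / (0.11) = 3.5×10⁻²²
s = 9.4×10⁻¹² M

9.4×10⁻¹² M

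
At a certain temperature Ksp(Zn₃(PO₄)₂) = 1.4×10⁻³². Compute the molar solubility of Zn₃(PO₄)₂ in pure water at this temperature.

1.7×10⁻⁷ M

Zn₃(PO₄)₂(s) ⇌ 3 Zn²⁺(aq) + 2 PO₄³⁻(aq)
Call the molar solubility s, so that [Zn²⁺] = 3s and [PO₄³⁻] = 2s.
Ksp = [Zn²⁺]^3[PO₄³⁻]^2 = (3s)^3 · (2s)^2 = 108s^5
108s^5 = 1.4×10⁻³²  ⇒  s^5 = 1.3×10⁻³⁴
s = (1.3×10⁻³⁴)^(1/5) = 1.7×10⁻⁷ M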